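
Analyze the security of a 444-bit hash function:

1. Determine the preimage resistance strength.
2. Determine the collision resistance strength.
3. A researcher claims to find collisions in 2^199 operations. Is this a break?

Step 1: Preimage resistance requires brute-force of 2^444 operations.
Step 2: Collision resistance (birthday bound) = 2^(444/2) = 2^222.
Step 3: The claimed attack costs 2^199 operations.
Step 4: Since 2^199 < 2^222, the claimed attack beats the generic birthday bound, so collision resistance is broken.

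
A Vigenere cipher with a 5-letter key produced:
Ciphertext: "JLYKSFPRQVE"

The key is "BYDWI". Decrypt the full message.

Step 1: Key 'BYDWI' has length 5. Extended key: BYDWIBYDWIB
Step 2: Decrypt each position:
  J(9) - B(1) = 8 = I
  L(11) - Y(24) = 13 = N
  Y(24) - D(3) = 21 = V
  K(10) - W(22) = 14 = O
  S(18) - I(8) = 10 = K
  F(5) - B(1) = 4 = E
  P(15) - Y(24) = 17 = R
  R(17) - D(3) = 14 = O
  Q(16) - W(22) = 20 = U
  V(21) - I(8) = 13 = N
  E(4) - B(1) = 3 = D
Plaintext: INVOKEROUND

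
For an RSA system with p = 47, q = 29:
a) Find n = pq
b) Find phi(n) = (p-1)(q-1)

Step 1: n = p * q = 47 * 29 = 1363.
Step 2: phi(n) = (p-1)(q-1) = 46 * 28 = 1288.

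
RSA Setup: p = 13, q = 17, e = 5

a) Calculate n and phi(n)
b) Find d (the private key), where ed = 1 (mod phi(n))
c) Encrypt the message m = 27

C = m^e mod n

Step 1: n = 13 * 17 = 221.
Step 2: phi(n) = (13-1)(17-1) = 12 * 16 = 192.
Step 3: Find d = 5^(-1) mod 192 = 77.
  Verify: 5 * 77 = 385 = 1 (mod 192).
Step 4: C = 27^5 mod 221 = 40.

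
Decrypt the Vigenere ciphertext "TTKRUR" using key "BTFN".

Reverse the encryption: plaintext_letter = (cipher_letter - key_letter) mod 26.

Step 1: Extend key: BTFNBT
Step 2: Decrypt each letter (c - k) mod 26:
  T(19) - B(1) = (19-1) mod 26 = 18 = S
  T(19) - T(19) = (19-19) mod 26 = 0 = A
  K(10) - F(5) = (10-5) mod 26 = 5 = F
  R(17) - N(13) = (17-13) mod 26 = 4 = E
  U(20) - B(1) = (20-1) mod 26 = 19 = T
  R(17) - T(19) = (17-19) mod 26 = 24 = Y
Plaintext: SAFETY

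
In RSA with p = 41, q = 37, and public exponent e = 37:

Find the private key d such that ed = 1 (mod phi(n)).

Step 1: n = 41 * 37 = 1517.
Step 2: phi(n) = 40 * 36 = 1440.
Step 3: Find d such that 37 * d = 1 (mod 1440).
Step 4: d = 37^(-1) mod 1440 = 973.
Verification: 37 * 973 = 36001 = 25 * 1440 + 1.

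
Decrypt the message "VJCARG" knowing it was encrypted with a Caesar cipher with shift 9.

Step 1: Reverse the shift by subtracting 9 from each letter position.
  V (position 21) -> position (21-9) mod 26 = 12 -> M
  J (position 9) -> position (9-9) mod 26 = 0 -> A
  C (position 2) -> position (2-9) mod 26 = 19 -> T
  A (position 0) -> position (0-9) mod 26 = 17 -> R
  R (position 17) -> position (17-9) mod 26 = 8 -> I
  G (position 6) -> position (6-9) mod 26 = 23 -> X
Decrypted message: MATRIX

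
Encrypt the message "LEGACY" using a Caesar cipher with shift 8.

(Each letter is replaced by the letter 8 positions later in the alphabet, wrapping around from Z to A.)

Step 1: For each letter, shift forward by 8 positions (mod 26).
  L (position 11) -> position (11+8) mod 26 = 19 -> T
  E (position 4) -> position (4+8) mod 26 = 12 -> M
  G (position 6) -> position (6+8) mod 26 = 14 -> O
  A (position 0) -> position (0+8) mod 26 = 8 -> I
  C (position 2) -> position (2+8) mod 26 = 10 -> K
  Y (position 24) -> position (24+8) mod 26 = 6 -> G
Result: TMOIKG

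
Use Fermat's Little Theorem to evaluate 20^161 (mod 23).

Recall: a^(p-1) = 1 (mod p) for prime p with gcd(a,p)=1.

Step 1: Since 23 is prime, by Fermat's Little Theorem: 20^22 = 1 (mod 23).
Step 2: Reduce exponent: 161 mod 22 = 7.
Step 3: So 20^161 = 20^7 (mod 23).
Step 4: 20^7 mod 23 = 21.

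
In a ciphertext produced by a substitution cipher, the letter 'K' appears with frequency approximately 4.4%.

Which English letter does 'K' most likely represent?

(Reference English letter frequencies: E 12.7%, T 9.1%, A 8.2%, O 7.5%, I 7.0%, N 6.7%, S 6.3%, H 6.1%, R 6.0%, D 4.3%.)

Step 1: The observed frequency is 4.4%.
Step 2: Compare with English frequencies:
  E: 12.7% (difference: 8.3%)
  T: 9.1% (difference: 4.7%)
  A: 8.2% (difference: 3.8%)
  O: 7.5% (difference: 3.1%)
  I: 7.0% (difference: 2.6%)
  N: 6.7% (difference: 2.3%)
  S: 6.3% (difference: 1.9%)
  H: 6.1% (difference: 1.7%)
  R: 6.0% (difference: 1.6%)
  D: 4.3% (difference: 0.1%) <-- closest
Step 3: 'K' most likely represents 'D' (frequency 4.3%).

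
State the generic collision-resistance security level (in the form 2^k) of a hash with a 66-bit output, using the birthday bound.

Step 1: The birthday paradox gives collision probability ~50% after sqrt(2^n) = 2^(n/2) hashes.
Step 2: For 66-bit output: 2^(66/2) = 2^33.
Step 3: Approximately 2^33 hash computations needed.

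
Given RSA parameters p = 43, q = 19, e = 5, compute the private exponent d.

Step 1: n = 43 * 19 = 817.
Step 2: phi(n) = 42 * 18 = 756.
Step 3: Find d such that 5 * d = 1 (mod 756).
Step 4: d = 5^(-1) mod 756 = 605.
Verification: 5 * 605 = 3025 = 4 * 756 + 1.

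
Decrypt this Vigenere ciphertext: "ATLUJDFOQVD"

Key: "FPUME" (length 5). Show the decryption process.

Step 1: Key 'FPUME' has length 5. Extended key: FPUMEFPUMEF
Step 2: Decrypt each position:
  A(0) - F(5) = 21 = V
  T(19) - P(15) = 4 = E
  L(11) - U(20) = 17 = R
  U(20) - M(12) = 8 = I
  J(9) - E(4) = 5 = F
  D(3) - F(5) = 24 = Y
  F(5) - P(15) = 16 = Q
  O(14) - U(20) = 20 = U
  Q(16) - M(12) = 4 = E
  V(21) - E(4) = 17 = R
  D(3) - F(5) = 24 = Y
Plaintext: VERIFYQUERY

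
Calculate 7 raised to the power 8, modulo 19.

Step 1: Compute 7^8 mod 19 step by step, reducing modulo 19 at each step.
  7^1 mod 19 = 7
  7^2 mod 19 = (7 * 7) mod 19 = 11
  7^3 mod 19 = (11 * 7) mod 19 = 1
  7^4 mod 19 = (1 * 7) mod 19 = 7
  7^5 mod 19 = (7 * 7) mod 19 = 11
  7^6 mod 19 = (11 * 7) mod 19 = 1
  7^7 mod 19 = (1 * 7) mod 19 = 7
  7^8 mod 19 = (7 * 7) mod 19 = 11
Step 2: Result = 11.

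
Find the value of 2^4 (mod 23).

Step 1: Compute 2^4 mod 23 step by step, reducing modulo 23 at each step.
  2^1 mod 23 = 2
  2^2 mod 23 = (2 * 2) mod 23 = 4
  2^3 mod 23 = (4 * 2) mod 23 = 8
  2^4 mod 23 = (8 * 2) mod 23 = 16
Step 2: Result = 16.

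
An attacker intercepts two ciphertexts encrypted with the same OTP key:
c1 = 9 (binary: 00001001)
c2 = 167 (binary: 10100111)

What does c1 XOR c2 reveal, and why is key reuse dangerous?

Step 1: c1 XOR c2 = (m1 XOR k) XOR (m2 XOR k).
Step 2: By XOR associativity/commutativity: = m1 XOR m2 XOR k XOR k = m1 XOR m2.
Step 3: 00001001 XOR 10100111 = 10101110 = 174.
Step 4: The key cancels out! An attacker learns m1 XOR m2 = 174, revealing the relationship between plaintexts.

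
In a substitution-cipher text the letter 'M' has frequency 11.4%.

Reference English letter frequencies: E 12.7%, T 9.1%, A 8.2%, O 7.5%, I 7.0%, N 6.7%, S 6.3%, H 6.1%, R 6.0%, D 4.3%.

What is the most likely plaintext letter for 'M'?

Step 1: The observed frequency is 11.4%.
Step 2: Compare with English frequencies:
  E: 12.7% (difference: 1.3%) <-- closest
  T: 9.1% (difference: 2.3%)
  A: 8.2% (difference: 3.2%)
  O: 7.5% (difference: 3.9%)
  I: 7.0% (difference: 4.4%)
  N: 6.7% (difference: 4.7%)
  S: 6.3% (difference: 5.1%)
  H: 6.1% (difference: 5.3%)
  R: 6.0% (difference: 5.4%)
  D: 4.3% (difference: 7.1%)
Step 3: 'M' most likely represents 'E' (frequency 12.7%).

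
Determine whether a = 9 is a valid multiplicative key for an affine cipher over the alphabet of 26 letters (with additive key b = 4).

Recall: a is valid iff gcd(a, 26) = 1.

Step 1: Compute gcd(9, 26).
Step 2: gcd(9, 26) = 1.
Since gcd = 1, 9 is coprime with 26, so it is a valid key.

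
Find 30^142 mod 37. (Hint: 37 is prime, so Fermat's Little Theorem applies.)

Step 1: Since 37 is prime, by Fermat's Little Theorem: 30^36 = 1 (mod 37).
Step 2: Reduce exponent: 142 mod 36 = 34.
Step 3: So 30^142 = 30^34 (mod 37).
Step 4: 30^34 mod 37 = 34.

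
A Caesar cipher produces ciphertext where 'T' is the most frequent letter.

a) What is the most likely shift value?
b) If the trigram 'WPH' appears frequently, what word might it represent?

Step 1: In English, 'E' is the most frequent letter (12.7%).
Step 2: The most frequent ciphertext letter is 'T' (position 19).
Step 3: Shift = (19 - 4) mod 26 = 15.
Step 4: Decrypt 'WPH' by shifting back 15:
  W -> H
  P -> A
  H -> S
Step 5: 'WPH' decrypts to 'HAS'.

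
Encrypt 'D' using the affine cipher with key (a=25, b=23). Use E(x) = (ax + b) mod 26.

Step 1: Convert 'D' to number: x = 3.
Step 2: E(3) = (25 * 3 + 23) mod 26 = 98 mod 26 = 20.
Step 3: Convert 20 back to letter: U.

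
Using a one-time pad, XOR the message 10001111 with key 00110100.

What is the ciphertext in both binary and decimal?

Step 1: Write out the XOR operation bit by bit:
  Message: 10001111
  Key:     00110100
  XOR:     10111011
Step 2: Convert to decimal: 10111011 = 187.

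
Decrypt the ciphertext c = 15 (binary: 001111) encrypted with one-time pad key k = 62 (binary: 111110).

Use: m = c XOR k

Step 1: XOR ciphertext with key:
  Ciphertext: 001111
  Key:        111110
  XOR:        110001
Step 2: Plaintext = 110001 = 49 in decimal.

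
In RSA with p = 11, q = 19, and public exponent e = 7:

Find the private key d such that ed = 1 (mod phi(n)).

Step 1: n = 11 * 19 = 209.
Step 2: phi(n) = 10 * 18 = 180.
Step 3: Find d such that 7 * d = 1 (mod 180).
Step 4: d = 7^(-1) mod 180 = 103.
Verification: 7 * 103 = 721 = 4 * 180 + 1.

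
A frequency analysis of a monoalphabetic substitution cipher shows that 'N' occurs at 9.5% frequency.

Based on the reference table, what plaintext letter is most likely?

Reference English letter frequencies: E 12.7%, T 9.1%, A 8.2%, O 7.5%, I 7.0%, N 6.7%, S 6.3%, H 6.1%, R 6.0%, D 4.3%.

Step 1: The observed frequency is 9.5%.
Step 2: Compare with English frequencies:
  E: 12.7% (difference: 3.2%)
  T: 9.1% (difference: 0.4%) <-- closest
  A: 8.2% (difference: 1.3%)
  O: 7.5% (difference: 2.0%)
  I: 7.0% (difference: 2.5%)
  N: 6.7% (difference: 2.8%)
  S: 6.3% (difference: 3.2%)
  H: 6.1% (difference: 3.4%)
  R: 6.0% (difference: 3.5%)
  D: 4.3% (difference: 5.2%)
Step 3: 'N' most likely represents 'T' (frequency 9.1%).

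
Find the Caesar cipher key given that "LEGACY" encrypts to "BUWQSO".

Step 1: Compare first letters: L (position 11) -> B (position 1).
Step 2: Shift = (1 - 11) mod 26 = 16.
The shift value is 16.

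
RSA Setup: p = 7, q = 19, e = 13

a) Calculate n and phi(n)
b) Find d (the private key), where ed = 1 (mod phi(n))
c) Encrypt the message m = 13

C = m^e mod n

Step 1: n = 7 * 19 = 133.
Step 2: phi(n) = (7-1)(19-1) = 6 * 18 = 108.
Step 3: Find d = 13^(-1) mod 108 = 25.
  Verify: 13 * 25 = 325 = 1 (mod 108).
Step 4: C = 13^13 mod 133 = 34.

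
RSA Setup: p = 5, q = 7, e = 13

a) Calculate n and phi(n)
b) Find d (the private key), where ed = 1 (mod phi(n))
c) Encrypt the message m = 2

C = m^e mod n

Step 1: n = 5 * 7 = 35.
Step 2: phi(n) = (5-1)(7-1) = 4 * 6 = 24.
Step 3: Find d = 13^(-1) mod 24 = 13.
  Verify: 13 * 13 = 169 = 1 (mod 24).
Step 4: C = 2^13 mod 35 = 2.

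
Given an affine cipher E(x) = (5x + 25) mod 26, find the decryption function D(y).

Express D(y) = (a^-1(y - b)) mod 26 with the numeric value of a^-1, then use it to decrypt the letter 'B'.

Step 1: Find a^-1, the modular inverse of 5 mod 26.
Step 2: We need 5 * a^-1 = 1 (mod 26).
Step 3: 5 * 21 = 105 = 4 * 26 + 1, so a^-1 = 21.
Step 4: D(y) = 21(y - 25) mod 26.
Step 5: Apply to 'B' (y = 1): D(1) = 21 * (1 - 25) mod 26 = 21 * -24 mod 26 = 16 -> 'Q'.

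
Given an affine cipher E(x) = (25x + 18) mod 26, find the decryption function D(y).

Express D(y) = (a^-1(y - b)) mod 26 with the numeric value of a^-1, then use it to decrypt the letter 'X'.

Step 1: Find a^-1, the modular inverse of 25 mod 26.
Step 2: We need 25 * a^-1 = 1 (mod 26).
Step 3: 25 * 25 = 625 = 24 * 26 + 1, so a^-1 = 25.
Step 4: D(y) = 25(y - 18) mod 26.
Step 5: Apply to 'X' (y = 23): D(23) = 25 * (23 - 18) mod 26 = 25 * 5 mod 26 = 21 -> 'V'.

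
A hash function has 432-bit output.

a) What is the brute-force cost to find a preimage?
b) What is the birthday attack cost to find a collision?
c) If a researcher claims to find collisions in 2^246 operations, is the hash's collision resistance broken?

Step 1: Preimage resistance requires brute-force of 2^432 operations.
Step 2: Collision resistance (birthday bound) = 2^(432/2) = 2^216.
Step 3: The claimed attack costs 2^246 operations.
Step 4: Since 2^246 >= 2^216, the claimed attack is no faster than the generic birthday attack, so this does not break collision resistance.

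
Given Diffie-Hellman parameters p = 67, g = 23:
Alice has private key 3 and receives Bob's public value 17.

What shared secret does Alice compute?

Step 1: s = B^a mod p = 17^3 mod 67.
  17^1 mod 67 = 17
  17^2 mod 67 = (17 * 17) mod 67 = 21
  17^3 mod 67 = (21 * 17) mod 67 = 22
Result: shared secret = 22.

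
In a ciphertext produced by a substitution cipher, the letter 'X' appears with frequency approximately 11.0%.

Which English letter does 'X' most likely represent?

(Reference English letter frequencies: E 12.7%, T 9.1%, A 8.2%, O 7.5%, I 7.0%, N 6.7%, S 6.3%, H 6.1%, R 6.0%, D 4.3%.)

Step 1: The observed frequency is 11.0%.
Step 2: Compare with English frequencies:
  E: 12.7% (difference: 1.7%) <-- closest
  T: 9.1% (difference: 1.9%)
  A: 8.2% (difference: 2.8%)
  O: 7.5% (difference: 3.5%)
  I: 7.0% (difference: 4.0%)
  N: 6.7% (difference: 4.3%)
  S: 6.3% (difference: 4.7%)
  H: 6.1% (difference: 4.9%)
  R: 6.0% (difference: 5.0%)
  D: 4.3% (difference: 6.7%)
Step 3: 'X' most likely represents 'E' (frequency 12.7%).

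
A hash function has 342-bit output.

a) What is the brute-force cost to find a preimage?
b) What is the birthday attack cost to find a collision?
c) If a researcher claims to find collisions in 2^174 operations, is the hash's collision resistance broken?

Step 1: Preimage resistance requires brute-force of 2^342 operations.
Step 2: Collision resistance (birthday bound) = 2^(342/2) = 2^171.
Step 3: The claimed attack costs 2^174 operations.
Step 4: Since 2^174 >= 2^171, the claimed attack is no faster than the generic birthday attack, so this does not break collision resistance.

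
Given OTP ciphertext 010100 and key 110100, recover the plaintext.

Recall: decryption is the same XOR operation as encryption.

Step 1: XOR ciphertext with key:
  Ciphertext: 010100
  Key:        110100
  XOR:        100000
Step 2: Plaintext = 100000 = 32 in decimal.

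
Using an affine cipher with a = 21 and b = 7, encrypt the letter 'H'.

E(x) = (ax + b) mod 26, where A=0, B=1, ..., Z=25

Step 1: Convert 'H' to number: x = 7.
Step 2: E(7) = (21 * 7 + 7) mod 26 = 154 mod 26 = 24.
Step 3: Convert 24 back to letter: Y.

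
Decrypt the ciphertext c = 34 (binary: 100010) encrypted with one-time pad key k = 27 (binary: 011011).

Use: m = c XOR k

Step 1: XOR ciphertext with key:
  Ciphertext: 100010
  Key:        011011
  XOR:        111001
Step 2: Plaintext = 111001 = 57 in decimal.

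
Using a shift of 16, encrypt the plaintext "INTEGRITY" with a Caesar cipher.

Step 1: For each letter, shift forward by 16 positions (mod 26).
  I (position 8) -> position (8+16) mod 26 = 24 -> Y
  N (position 13) -> position (13+16) mod 26 = 3 -> D
  T (position 19) -> position (19+16) mod 26 = 9 -> J
  E (position 4) -> position (4+16) mod 26 = 20 -> U
  G (position 6) -> position (6+16) mod 26 = 22 -> W
  R (position 17) -> position (17+16) mod 26 = 7 -> H
  I (position 8) -> position (8+16) mod 26 = 24 -> Y
  T (position 19) -> position (19+16) mod 26 = 9 -> J
  Y (position 24) -> position (24+16) mod 26 = 14 -> O
Result: YDJUWHYJO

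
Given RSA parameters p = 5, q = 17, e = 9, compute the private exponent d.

Step 1: n = 5 * 17 = 85.
Step 2: phi(n) = 4 * 16 = 64.
Step 3: Find d such that 9 * d = 1 (mod 64).
Step 4: d = 9^(-1) mod 64 = 57.
Verification: 9 * 57 = 513 = 8 * 64 + 1.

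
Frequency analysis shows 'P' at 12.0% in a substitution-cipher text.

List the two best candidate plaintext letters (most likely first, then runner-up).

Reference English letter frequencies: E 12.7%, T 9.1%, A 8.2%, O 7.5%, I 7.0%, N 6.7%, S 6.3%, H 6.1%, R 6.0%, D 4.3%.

Step 1: Observed frequency of 'P' is 12.0%.
Step 2: Compute distances to each reference frequency and sort:
  E (12.7%): difference = 0.7% <-- BEST
  T (9.1%): difference = 2.9% <-- RUNNER-UP
  A (8.2%): difference = 3.8%
  O (7.5%): difference = 4.5%
  I (7.0%): difference = 5.0%
Step 3: Most likely is 'E' (12.7%, diff 0.7%); second most likely is 'T' (9.1%, diff 2.9%).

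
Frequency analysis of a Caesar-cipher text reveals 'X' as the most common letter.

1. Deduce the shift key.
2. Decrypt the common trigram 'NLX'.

Step 1: In English, 'E' is the most frequent letter (12.7%).
Step 2: The most frequent ciphertext letter is 'X' (position 23).
Step 3: Shift = (23 - 4) mod 26 = 19.
Step 4: Decrypt 'NLX' by shifting back 19:
  N -> U
  L -> S
  X -> E
Step 5: 'NLX' decrypts to 'USE'.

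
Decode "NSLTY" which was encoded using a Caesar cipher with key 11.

Step 1: Reverse the shift by subtracting 11 from each letter position.
  N (position 13) -> position (13-11) mod 26 = 2 -> C
  S (position 18) -> position (18-11) mod 26 = 7 -> H
  L (position 11) -> position (11-11) mod 26 = 0 -> A
  T (position 19) -> position (19-11) mod 26 = 8 -> I
  Y (position 24) -> position (24-11) mod 26 = 13 -> N
Decrypted message: CHAIN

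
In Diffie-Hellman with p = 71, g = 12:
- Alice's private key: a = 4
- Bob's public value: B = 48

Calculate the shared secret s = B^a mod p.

Step 1: s = B^a mod p = 48^4 mod 71.
  48^1 mod 71 = 48
  48^2 mod 71 = (48 * 48) mod 71 = 32
  48^3 mod 71 = (32 * 48) mod 71 = 45
  48^4 mod 71 = (45 * 48) mod 71 = 30
Result: shared secret = 30.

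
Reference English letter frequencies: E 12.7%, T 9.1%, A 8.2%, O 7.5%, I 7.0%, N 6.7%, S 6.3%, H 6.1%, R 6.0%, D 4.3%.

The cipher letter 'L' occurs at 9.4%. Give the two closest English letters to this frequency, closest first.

Step 1: Observed frequency of 'L' is 9.4%.
Step 2: Compute distances to each reference frequency and sort:
  T (9.1%): difference = 0.3% <-- BEST
  A (8.2%): difference = 1.2% <-- RUNNER-UP
  O (7.5%): difference = 1.9%
  I (7.0%): difference = 2.4%
  N (6.7%): difference = 2.7%
Step 3: Most likely is 'T' (9.1%, diff 0.3%); second most likely is 'A' (8.2%, diff 1.2%).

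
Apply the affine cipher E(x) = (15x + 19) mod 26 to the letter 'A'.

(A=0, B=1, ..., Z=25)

Step 1: Convert 'A' to number: x = 0.
Step 2: E(0) = (15 * 0 + 19) mod 26 = 19 mod 26 = 19.
Step 3: Convert 19 back to letter: T.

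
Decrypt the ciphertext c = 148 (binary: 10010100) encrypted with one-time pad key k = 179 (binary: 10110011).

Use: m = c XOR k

Step 1: XOR ciphertext with key:
  Ciphertext: 10010100
  Key:        10110011
  XOR:        00100111
Step 2: Plaintext = 00100111 = 39 in decimal.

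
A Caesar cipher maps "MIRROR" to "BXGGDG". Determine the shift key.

Step 1: Compare first letters: M (position 12) -> B (position 1).
Step 2: Shift = (1 - 12) mod 26 = 15.
The shift value is 15.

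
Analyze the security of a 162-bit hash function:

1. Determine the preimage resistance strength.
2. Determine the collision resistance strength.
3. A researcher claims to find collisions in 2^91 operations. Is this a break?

Step 1: Preimage resistance requires brute-force of 2^162 operations.
Step 2: Collision resistance (birthday bound) = 2^(162/2) = 2^81.
Step 3: The claimed attack costs 2^91 operations.
Step 4: Since 2^91 >= 2^81, the claimed attack is no faster than the generic birthday attack, so this does not break collision resistance.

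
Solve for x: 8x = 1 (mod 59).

Step 1: We need x such that 8 * x = 1 (mod 59).
Step 2: Using the extended Euclidean algorithm or trial:
  8 * 37 = 296 = 5 * 59 + 1.
Step 3: Since 296 mod 59 = 1, the inverse is x = 37.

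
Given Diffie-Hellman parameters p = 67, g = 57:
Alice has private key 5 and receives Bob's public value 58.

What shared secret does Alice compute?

Step 1: s = B^a mod p = 58^5 mod 67.
  58^1 mod 67 = 58
  58^2 mod 67 = (58 * 58) mod 67 = 14
  58^3 mod 67 = (14 * 58) mod 67 = 8
  58^4 mod 67 = (8 * 58) mod 67 = 62
  58^5 mod 67 = (62 * 58) mod 67 = 45
Result: shared secret = 45.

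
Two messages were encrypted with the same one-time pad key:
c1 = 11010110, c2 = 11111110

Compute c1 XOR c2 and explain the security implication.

Step 1: c1 XOR c2 = (m1 XOR k) XOR (m2 XOR k).
Step 2: By XOR associativity/commutativity: = m1 XOR m2 XOR k XOR k = m1 XOR m2.
Step 3: 11010110 XOR 11111110 = 00101000 = 40.
Step 4: The key cancels out! An attacker learns m1 XOR m2 = 40, revealing the relationship between plaintexts.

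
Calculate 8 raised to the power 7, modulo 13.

Step 1: Compute 8^7 mod 13 step by step, reducing modulo 13 at each step.
  8^1 mod 13 = 8
  8^2 mod 13 = (8 * 8) mod 13 = 12
  8^3 mod 13 = (12 * 8) mod 13 = 5
  8^4 mod 13 = (5 * 8) mod 13 = 1
  8^5 mod 13 = (1 * 8) mod 13 = 8
  8^6 mod 13 = (8 * 8) mod 13 = 12
  8^7 mod 13 = (12 * 8) mod 13 = 5
Step 2: Result = 5.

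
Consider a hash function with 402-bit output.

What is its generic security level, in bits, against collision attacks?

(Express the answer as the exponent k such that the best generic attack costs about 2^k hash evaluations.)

Step 1: The hash has a 402-bit output.
Step 2: Collision resistance means it should be infeasible to find any x != y with h(x) = h(y).
By the birthday bound, a generic collision search succeeds after about sqrt(2^402) = 2^(402/2) = 2^201 evaluations.
Step 3: Security level = 201 bits.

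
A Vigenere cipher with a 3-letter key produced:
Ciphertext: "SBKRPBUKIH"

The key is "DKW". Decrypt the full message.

Step 1: Key 'DKW' has length 3. Extended key: DKWDKWDKWD
Step 2: Decrypt each position:
  S(18) - D(3) = 15 = P
  B(1) - K(10) = 17 = R
  K(10) - W(22) = 14 = O
  R(17) - D(3) = 14 = O
  P(15) - K(10) = 5 = F
  B(1) - W(22) = 5 = F
  U(20) - D(3) = 17 = R
  K(10) - K(10) = 0 = A
  I(8) - W(22) = 12 = M
  H(7) - D(3) = 4 = E
Plaintext: PROOFFRAME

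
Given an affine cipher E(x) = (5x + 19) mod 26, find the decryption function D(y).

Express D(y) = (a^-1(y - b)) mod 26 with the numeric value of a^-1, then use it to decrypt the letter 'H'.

Step 1: Find a^-1, the modular inverse of 5 mod 26.
Step 2: We need 5 * a^-1 = 1 (mod 26).
Step 3: 5 * 21 = 105 = 4 * 26 + 1, so a^-1 = 21.
Step 4: D(y) = 21(y - 19) mod 26.
Step 5: Apply to 'H' (y = 7): D(7) = 21 * (7 - 19) mod 26 = 21 * -12 mod 26 = 8 -> 'I'.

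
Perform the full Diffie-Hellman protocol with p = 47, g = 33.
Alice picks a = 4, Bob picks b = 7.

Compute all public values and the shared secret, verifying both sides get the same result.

Step 1: A = g^a mod p = 33^4 mod 47 = 17.
Step 2: B = g^b mod p = 33^7 mod 47 = 23.
Step 3: Alice computes s = B^a mod p = 23^4 mod 47 = 3.
Step 4: Bob computes s = A^b mod p = 17^7 mod 47 = 3.
Both sides agree: shared secret = 3.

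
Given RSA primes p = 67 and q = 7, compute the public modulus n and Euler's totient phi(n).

Step 1: n = p * q = 67 * 7 = 469.
Step 2: phi(n) = (p-1)(q-1) = 66 * 6 = 396.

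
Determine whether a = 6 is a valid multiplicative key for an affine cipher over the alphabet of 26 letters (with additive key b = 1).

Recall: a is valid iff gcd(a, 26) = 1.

Step 1: Compute gcd(6, 26).
Step 2: gcd(6, 26) = 2.
Since gcd = 2 != 1, 6 shares a common factor with 26, so it cannot be used.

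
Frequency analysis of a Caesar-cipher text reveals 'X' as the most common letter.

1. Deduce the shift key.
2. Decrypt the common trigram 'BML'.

Step 1: In English, 'E' is the most frequent letter (12.7%).
Step 2: The most frequent ciphertext letter is 'X' (position 23).
Step 3: Shift = (23 - 4) mod 26 = 19.
Step 4: Decrypt 'BML' by shifting back 19:
  B -> I
  M -> T
  L -> S
Step 5: 'BML' decrypts to 'ITS'.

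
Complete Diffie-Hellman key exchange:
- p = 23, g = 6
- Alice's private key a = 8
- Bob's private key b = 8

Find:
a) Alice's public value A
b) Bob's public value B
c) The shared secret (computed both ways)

Step 1: A = g^a mod p = 6^8 mod 23 = 18.
Step 2: B = g^b mod p = 6^8 mod 23 = 18.
Step 3: Alice computes s = B^a mod p = 18^8 mod 23 = 16.
Step 4: Bob computes s = A^b mod p = 18^8 mod 23 = 16.
Both sides agree: shared secret = 16.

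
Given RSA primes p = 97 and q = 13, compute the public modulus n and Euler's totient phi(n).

Step 1: n = p * q = 97 * 13 = 1261.
Step 2: phi(n) = (p-1)(q-1) = 96 * 12 = 1152.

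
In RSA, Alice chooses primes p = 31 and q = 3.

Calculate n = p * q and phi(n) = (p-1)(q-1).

Step 1: n = p * q = 31 * 3 = 93.
Step 2: phi(n) = (p-1)(q-1) = 30 * 2 = 60.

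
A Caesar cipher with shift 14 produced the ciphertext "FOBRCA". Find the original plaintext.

Step 1: Reverse the shift by subtracting 14 from each letter position.
  F (position 5) -> position (5-14) mod 26 = 17 -> R
  O (position 14) -> position (14-14) mod 26 = 0 -> A
  B (position 1) -> position (1-14) mod 26 = 13 -> N
  R (position 17) -> position (17-14) mod 26 = 3 -> D
  C (position 2) -> position (2-14) mod 26 = 14 -> O
  A (position 0) -> position (0-14) mod 26 = 12 -> M
Decrypted message: RANDOM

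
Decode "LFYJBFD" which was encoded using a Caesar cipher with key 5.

Step 1: Reverse the shift by subtracting 5 from each letter position.
  L (position 11) -> position (11-5) mod 26 = 6 -> G
  F (position 5) -> position (5-5) mod 26 = 0 -> A
  Y (position 24) -> position (24-5) mod 26 = 19 -> T
  J (position 9) -> position (9-5) mod 26 = 4 -> E
  B (position 1) -> position (1-5) mod 26 = 22 -> W
  F (position 5) -> position (5-5) mod 26 = 0 -> A
  D (position 3) -> position (3-5) mod 26 = 24 -> Y
Decrypted message: GATEWAY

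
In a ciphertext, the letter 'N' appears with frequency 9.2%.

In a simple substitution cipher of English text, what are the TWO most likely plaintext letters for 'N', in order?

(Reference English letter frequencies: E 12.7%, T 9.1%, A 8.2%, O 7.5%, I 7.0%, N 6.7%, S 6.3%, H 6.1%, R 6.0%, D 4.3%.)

Step 1: Observed frequency of 'N' is 9.2%.
Step 2: Compute distances to each reference frequency and sort:
  T (9.1%): difference = 0.1% <-- BEST
  A (8.2%): difference = 1.0% <-- RUNNER-UP
  O (7.5%): difference = 1.7%
  I (7.0%): difference = 2.2%
  N (6.7%): difference = 2.5%
Step 3: Most likely is 'T' (9.1%, diff 0.1%); second most likely is 'A' (8.2%, diff 1.0%).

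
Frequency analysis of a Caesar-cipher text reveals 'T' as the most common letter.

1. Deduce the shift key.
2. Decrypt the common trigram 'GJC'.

Step 1: In English, 'E' is the most frequent letter (12.7%).
Step 2: The most frequent ciphertext letter is 'T' (position 19).
Step 3: Shift = (19 - 4) mod 26 = 15.
Step 4: Decrypt 'GJC' by shifting back 15:
  G -> R
  J -> U
  C -> N
Step 5: 'GJC' decrypts to 'RUN'.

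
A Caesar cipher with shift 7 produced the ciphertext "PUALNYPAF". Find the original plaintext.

Step 1: Reverse the shift by subtracting 7 from each letter position.
  P (position 15) -> position (15-7) mod 26 = 8 -> I
  U (position 20) -> position (20-7) mod 26 = 13 -> N
  A (position 0) -> position (0-7) mod 26 = 19 -> T
  L (position 11) -> position (11-7) mod 26 = 4 -> E
  N (position 13) -> position (13-7) mod 26 = 6 -> G
  Y (position 24) -> position (24-7) mod 26 = 17 -> R
  P (position 15) -> position (15-7) mod 26 = 8 -> I
  A (position 0) -> position (0-7) mod 26 = 19 -> T
  F (position 5) -> position (5-7) mod 26 = 24 -> Y
Decrypted message: INTEGRITY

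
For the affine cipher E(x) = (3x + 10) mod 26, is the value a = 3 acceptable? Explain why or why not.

Step 1: Compute gcd(3, 26).
Step 2: gcd(3, 26) = 1.
Since gcd = 1, 3 is coprime with 26, so it is a valid key.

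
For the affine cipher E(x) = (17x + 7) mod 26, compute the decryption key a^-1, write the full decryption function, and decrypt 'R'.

Step 1: Find a^-1, the modular inverse of 17 mod 26.
Step 2: We need 17 * a^-1 = 1 (mod 26).
Step 3: 17 * 23 = 391 = 15 * 26 + 1, so a^-1 = 23.
Step 4: D(y) = 23(y - 7) mod 26.
Step 5: Apply to 'R' (y = 17): D(17) = 23 * (17 - 7) mod 26 = 23 * 10 mod 26 = 22 -> 'W'.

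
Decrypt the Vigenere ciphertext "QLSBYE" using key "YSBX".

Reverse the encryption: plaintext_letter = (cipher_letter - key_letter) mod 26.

Step 1: Extend key: YSBXYS
Step 2: Decrypt each letter (c - k) mod 26:
  Q(16) - Y(24) = (16-24) mod 26 = 18 = S
  L(11) - S(18) = (11-18) mod 26 = 19 = T
  S(18) - B(1) = (18-1) mod 26 = 17 = R
  B(1) - X(23) = (1-23) mod 26 = 4 = E
  Y(24) - Y(24) = (24-24) mod 26 = 0 = A
  E(4) - S(18) = (4-18) mod 26 = 12 = M
Plaintext: STREAM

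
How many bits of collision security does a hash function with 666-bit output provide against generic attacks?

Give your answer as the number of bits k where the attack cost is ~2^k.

Step 1: The hash has a 666-bit output.
Step 2: Collision resistance means it should be infeasible to find any x != y with h(x) = h(y).
By the birthday bound, a generic collision search succeeds after about sqrt(2^666) = 2^(666/2) = 2^333 evaluations.
Step 3: Security level = 333 bits.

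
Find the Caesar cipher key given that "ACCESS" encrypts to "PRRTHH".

Step 1: Compare first letters: A (position 0) -> P (position 15).
Step 2: Shift = (15 - 0) mod 26 = 15.
The shift value is 15.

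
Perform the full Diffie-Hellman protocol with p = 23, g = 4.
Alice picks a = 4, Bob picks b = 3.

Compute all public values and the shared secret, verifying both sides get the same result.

Step 1: A = g^a mod p = 4^4 mod 23 = 3.
Step 2: B = g^b mod p = 4^3 mod 23 = 18.
Step 3: Alice computes s = B^a mod p = 18^4 mod 23 = 4.
Step 4: Bob computes s = A^b mod p = 3^3 mod 23 = 4.
Both sides agree: shared secret = 4.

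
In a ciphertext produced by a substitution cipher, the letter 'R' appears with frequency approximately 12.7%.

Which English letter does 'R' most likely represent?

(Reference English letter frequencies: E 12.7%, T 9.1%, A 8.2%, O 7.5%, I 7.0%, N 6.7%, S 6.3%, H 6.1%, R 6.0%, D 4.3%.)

Step 1: The observed frequency is 12.7%.
Step 2: Compare with English frequencies:
  E: 12.7% (difference: 0.0%) <-- closest
  T: 9.1% (difference: 3.6%)
  A: 8.2% (difference: 4.5%)
  O: 7.5% (difference: 5.2%)
  I: 7.0% (difference: 5.7%)
  N: 6.7% (difference: 6.0%)
  S: 6.3% (difference: 6.4%)
  H: 6.1% (difference: 6.6%)
  R: 6.0% (difference: 6.7%)
  D: 4.3% (difference: 8.4%)
Step 3: 'R' most likely represents 'E' (frequency 12.7%).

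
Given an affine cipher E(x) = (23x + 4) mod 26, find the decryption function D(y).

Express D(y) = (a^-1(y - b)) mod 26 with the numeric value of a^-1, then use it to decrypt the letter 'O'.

Step 1: Find a^-1, the modular inverse of 23 mod 26.
Step 2: We need 23 * a^-1 = 1 (mod 26).
Step 3: 23 * 17 = 391 = 15 * 26 + 1, so a^-1 = 17.
Step 4: D(y) = 17(y - 4) mod 26.
Step 5: Apply to 'O' (y = 14): D(14) = 17 * (14 - 4) mod 26 = 17 * 10 mod 26 = 14 -> 'O'.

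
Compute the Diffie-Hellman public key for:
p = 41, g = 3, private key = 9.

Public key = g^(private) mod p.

Step 1: A = g^a mod p = 3^9 mod 41.
  3^1 mod 41 = 3
  3^2 mod 41 = (3 * 3) mod 41 = 9
  3^3 mod 41 = (9 * 3) mod 41 = 27
  3^4 mod 41 = (27 * 3) mod 41 = 40
  3^5 mod 41 = (40 * 3) mod 41 = 38
  3^6 mod 41 = (38 * 3) mod 41 = 32
  3^7 mod 41 = (32 * 3) mod 41 = 14
  3^8 mod 41 = (14 * 3) mod 41 = 1
  3^9 mod 41 = (1 * 3) mod 41 = 3
Result: A = 3.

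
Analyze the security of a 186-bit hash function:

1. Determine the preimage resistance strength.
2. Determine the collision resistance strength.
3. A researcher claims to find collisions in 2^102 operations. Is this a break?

Step 1: Preimage resistance requires brute-force of 2^186 operations.
Step 2: Collision resistance (birthday bound) = 2^(186/2) = 2^93.
Step 3: The claimed attack costs 2^102 operations.
Step 4: Since 2^102 >= 2^93, the claimed attack is no faster than the generic birthday attack, so this does not break collision resistance.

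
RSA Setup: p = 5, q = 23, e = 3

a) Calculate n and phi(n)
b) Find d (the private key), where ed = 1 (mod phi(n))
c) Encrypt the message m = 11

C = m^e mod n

Step 1: n = 5 * 23 = 115.
Step 2: phi(n) = (5-1)(23-1) = 4 * 22 = 88.
Step 3: Find d = 3^(-1) mod 88 = 59.
  Verify: 3 * 59 = 177 = 1 (mod 88).
Step 4: C = 11^3 mod 115 = 66.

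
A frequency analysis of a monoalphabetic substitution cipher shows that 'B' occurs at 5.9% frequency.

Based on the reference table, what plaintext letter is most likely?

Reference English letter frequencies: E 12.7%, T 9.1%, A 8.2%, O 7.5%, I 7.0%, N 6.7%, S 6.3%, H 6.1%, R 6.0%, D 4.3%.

Step 1: The observed frequency is 5.9%.
Step 2: Compare with English frequencies:
  E: 12.7% (difference: 6.8%)
  T: 9.1% (difference: 3.2%)
  A: 8.2% (difference: 2.3%)
  O: 7.5% (difference: 1.6%)
  I: 7.0% (difference: 1.1%)
  N: 6.7% (difference: 0.8%)
  S: 6.3% (difference: 0.4%)
  H: 6.1% (difference: 0.2%)
  R: 6.0% (difference: 0.1%) <-- closest
  D: 4.3% (difference: 1.6%)
Step 3: 'B' most likely represents 'R' (frequency 6.0%).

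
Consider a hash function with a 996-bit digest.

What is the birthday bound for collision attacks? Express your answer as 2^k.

Step 1: The birthday paradox gives collision probability ~50% after sqrt(2^n) = 2^(n/2) hashes.
Step 2: For 996-bit output: 2^(996/2) = 2^498.
Step 3: Approximately 2^498 hash computations needed.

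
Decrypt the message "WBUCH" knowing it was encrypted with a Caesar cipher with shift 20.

Step 1: Reverse the shift by subtracting 20 from each letter position.
  W (position 22) -> position (22-20) mod 26 = 2 -> C
  B (position 1) -> position (1-20) mod 26 = 7 -> H
  U (position 20) -> position (20-20) mod 26 = 0 -> A
  C (position 2) -> position (2-20) mod 26 = 8 -> I
  H (position 7) -> position (7-20) mod 26 = 13 -> N
Decrypted message: CHAIN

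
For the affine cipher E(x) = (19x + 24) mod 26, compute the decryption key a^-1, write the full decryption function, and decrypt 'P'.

Step 1: Find a^-1, the modular inverse of 19 mod 26.
Step 2: We need 19 * a^-1 = 1 (mod 26).
Step 3: 19 * 11 = 209 = 8 * 26 + 1, so a^-1 = 11.
Step 4: D(y) = 11(y - 24) mod 26.
Step 5: Apply to 'P' (y = 15): D(15) = 11 * (15 - 24) mod 26 = 11 * -9 mod 26 = 5 -> 'F'.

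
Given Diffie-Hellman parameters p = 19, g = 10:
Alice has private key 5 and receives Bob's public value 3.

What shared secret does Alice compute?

Step 1: s = B^a mod p = 3^5 mod 19.
  3^1 mod 19 = 3
  3^2 mod 19 = (3 * 3) mod 19 = 9
  3^3 mod 19 = (9 * 3) mod 19 = 8
  3^4 mod 19 = (8 * 3) mod 19 = 5
  3^5 mod 19 = (5 * 3) mod 19 = 15
Result: shared secret = 15.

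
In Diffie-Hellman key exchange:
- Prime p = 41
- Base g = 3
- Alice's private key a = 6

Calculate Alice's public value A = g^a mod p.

Step 1: A = g^a mod p = 3^6 mod 41.
  3^1 mod 41 = 3
  3^2 mod 41 = (3 * 3) mod 41 = 9
  3^3 mod 41 = (9 * 3) mod 41 = 27
  3^4 mod 41 = (27 * 3) mod 41 = 40
  3^5 mod 41 = (40 * 3) mod 41 = 38
  3^6 mod 41 = (38 * 3) mod 41 = 32
Result: A = 32.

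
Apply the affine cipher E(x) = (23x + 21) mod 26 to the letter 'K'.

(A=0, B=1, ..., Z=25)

Step 1: Convert 'K' to number: x = 10.
Step 2: E(10) = (23 * 10 + 21) mod 26 = 251 mod 26 = 17.
Step 3: Convert 17 back to letter: R.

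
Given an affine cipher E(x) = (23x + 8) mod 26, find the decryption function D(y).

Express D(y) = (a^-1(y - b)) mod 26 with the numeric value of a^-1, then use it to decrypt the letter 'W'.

Step 1: Find a^-1, the modular inverse of 23 mod 26.
Step 2: We need 23 * a^-1 = 1 (mod 26).
Step 3: 23 * 17 = 391 = 15 * 26 + 1, so a^-1 = 17.
Step 4: D(y) = 17(y - 8) mod 26.
Step 5: Apply to 'W' (y = 22): D(22) = 17 * (22 - 8) mod 26 = 17 * 14 mod 26 = 4 -> 'E'.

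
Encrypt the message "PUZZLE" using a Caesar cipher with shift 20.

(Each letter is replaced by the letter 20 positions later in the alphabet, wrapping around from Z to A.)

Step 1: For each letter, shift forward by 20 positions (mod 26).
  P (position 15) -> position (15+20) mod 26 = 9 -> J
  U (position 20) -> position (20+20) mod 26 = 14 -> O
  Z (position 25) -> position (25+20) mod 26 = 19 -> T
  Z (position 25) -> position (25+20) mod 26 = 19 -> T
  L (position 11) -> position (11+20) mod 26 = 5 -> F
  E (position 4) -> position (4+20) mod 26 = 24 -> Y
Result: JOTTFY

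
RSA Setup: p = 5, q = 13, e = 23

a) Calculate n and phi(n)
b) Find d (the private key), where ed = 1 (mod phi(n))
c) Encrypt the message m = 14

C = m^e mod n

Step 1: n = 5 * 13 = 65.
Step 2: phi(n) = (5-1)(13-1) = 4 * 12 = 48.
Step 3: Find d = 23^(-1) mod 48 = 23.
  Verify: 23 * 23 = 529 = 1 (mod 48).
Step 4: C = 14^23 mod 65 = 14.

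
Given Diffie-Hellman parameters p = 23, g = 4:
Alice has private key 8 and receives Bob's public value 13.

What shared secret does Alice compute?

Step 1: s = B^a mod p = 13^8 mod 23.
  13^1 mod 23 = 13
  13^2 mod 23 = (13 * 13) mod 23 = 8
  13^3 mod 23 = (8 * 13) mod 23 = 12
  13^4 mod 23 = (12 * 13) mod 23 = 18
  13^5 mod 23 = (18 * 13) mod 23 = 4
  13^6 mod 23 = (4 * 13) mod 23 = 6
  13^7 mod 23 = (6 * 13) mod 23 = 9
  13^8 mod 23 = (9 * 13) mod 23 = 2
Result: shared secret = 2.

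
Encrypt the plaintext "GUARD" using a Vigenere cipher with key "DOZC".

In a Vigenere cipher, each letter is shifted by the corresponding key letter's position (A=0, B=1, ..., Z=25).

Step 1: Repeat key to match plaintext length:
  Plaintext: GUARD
  Key:       DOZCD
Step 2: Encrypt each letter:
  G(6) + D(3) = (6+3) mod 26 = 9 = J
  U(20) + O(14) = (20+14) mod 26 = 8 = I
  A(0) + Z(25) = (0+25) mod 26 = 25 = Z
  R(17) + C(2) = (17+2) mod 26 = 19 = T
  D(3) + D(3) = (3+3) mod 26 = 6 = G
Ciphertext: JIZTG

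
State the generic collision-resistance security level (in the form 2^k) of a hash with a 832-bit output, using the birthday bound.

Step 1: The birthday paradox gives collision probability ~50% after sqrt(2^n) = 2^(n/2) hashes.
Step 2: For 832-bit output: 2^(832/2) = 2^416.
Step 3: Approximately 2^416 hash computations needed.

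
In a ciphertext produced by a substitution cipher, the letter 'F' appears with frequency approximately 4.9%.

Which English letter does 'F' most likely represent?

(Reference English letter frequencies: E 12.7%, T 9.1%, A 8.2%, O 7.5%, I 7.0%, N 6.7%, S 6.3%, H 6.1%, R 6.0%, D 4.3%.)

Step 1: The observed frequency is 4.9%.
Step 2: Compare with English frequencies:
  E: 12.7% (difference: 7.8%)
  T: 9.1% (difference: 4.2%)
  A: 8.2% (difference: 3.3%)
  O: 7.5% (difference: 2.6%)
  I: 7.0% (difference: 2.1%)
  N: 6.7% (difference: 1.8%)
  S: 6.3% (difference: 1.4%)
  H: 6.1% (difference: 1.2%)
  R: 6.0% (difference: 1.1%)
  D: 4.3% (difference: 0.6%) <-- closest
Step 3: 'F' most likely represents 'D' (frequency 4.3%).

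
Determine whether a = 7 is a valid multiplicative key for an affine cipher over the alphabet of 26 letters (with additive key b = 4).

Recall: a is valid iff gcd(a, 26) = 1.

Step 1: Compute gcd(7, 26).
Step 2: gcd(7, 26) = 1.
Since gcd = 1, 7 is coprime with 26, so it is a valid key.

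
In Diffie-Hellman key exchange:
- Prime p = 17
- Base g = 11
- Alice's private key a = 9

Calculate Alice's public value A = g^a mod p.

Step 1: A = g^a mod p = 11^9 mod 17.
  11^1 mod 17 = 11
  11^2 mod 17 = (11 * 11) mod 17 = 2
  11^3 mod 17 = (2 * 11) mod 17 = 5
  11^4 mod 17 = (5 * 11) mod 17 = 4
  11^5 mod 17 = (4 * 11) mod 17 = 10
  11^6 mod 17 = (10 * 11) mod 17 = 8
  11^7 mod 17 = (8 * 11) mod 17 = 3
  11^8 mod 17 = (3 * 11) mod 17 = 16
  11^9 mod 17 = (16 * 11) mod 17 = 6
Result: A = 6.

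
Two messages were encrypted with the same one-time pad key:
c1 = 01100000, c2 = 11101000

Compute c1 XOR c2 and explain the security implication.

Step 1: c1 XOR c2 = (m1 XOR k) XOR (m2 XOR k).
Step 2: By XOR associativity/commutativity: = m1 XOR m2 XOR k XOR k = m1 XOR m2.
Step 3: 01100000 XOR 11101000 = 10001000 = 136.
Step 4: The key cancels out! An attacker learns m1 XOR m2 = 136, revealing the relationship between plaintexts.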